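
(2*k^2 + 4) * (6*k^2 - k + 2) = 12*k^4 - 2*k^3 + 28*k^2 - 4*k + 8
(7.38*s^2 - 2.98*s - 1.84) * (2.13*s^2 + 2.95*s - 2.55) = 15.7194*s^4 + 15.4236*s^3 - 31.5292*s^2 + 2.171*s + 4.692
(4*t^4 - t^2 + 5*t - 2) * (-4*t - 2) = -16*t^5 - 8*t^4 + 4*t^3 - 18*t^2 - 2*t + 4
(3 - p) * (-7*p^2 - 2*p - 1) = 7*p^3 - 19*p^2 - 5*p - 3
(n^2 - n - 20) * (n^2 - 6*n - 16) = n^4 - 7*n^3 - 30*n^2 + 136*n + 320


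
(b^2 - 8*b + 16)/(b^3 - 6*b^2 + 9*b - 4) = (b - 4)/(b^2 - 2*b + 1)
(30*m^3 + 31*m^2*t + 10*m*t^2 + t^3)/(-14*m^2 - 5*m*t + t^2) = (15*m^2 + 8*m*t + t^2)/(-7*m + t)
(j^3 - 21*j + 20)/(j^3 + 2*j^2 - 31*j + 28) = (j + 5)/(j + 7)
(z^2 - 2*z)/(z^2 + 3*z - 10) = z/(z + 5)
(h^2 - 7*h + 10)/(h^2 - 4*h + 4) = (h - 5)/(h - 2)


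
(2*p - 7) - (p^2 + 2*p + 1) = -p^2 - 8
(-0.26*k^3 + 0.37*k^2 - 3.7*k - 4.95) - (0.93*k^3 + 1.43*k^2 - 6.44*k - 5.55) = -1.19*k^3 - 1.06*k^2 + 2.74*k + 0.6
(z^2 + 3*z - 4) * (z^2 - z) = z^4 + 2*z^3 - 7*z^2 + 4*z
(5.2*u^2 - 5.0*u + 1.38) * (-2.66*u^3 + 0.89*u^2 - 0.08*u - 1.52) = -13.832*u^5 + 17.928*u^4 - 8.5368*u^3 - 6.2758*u^2 + 7.4896*u - 2.0976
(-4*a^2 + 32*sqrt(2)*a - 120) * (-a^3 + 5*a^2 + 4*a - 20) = 4*a^5 - 32*sqrt(2)*a^4 - 20*a^4 + 104*a^3 + 160*sqrt(2)*a^3 - 520*a^2 + 128*sqrt(2)*a^2 - 640*sqrt(2)*a - 480*a + 2400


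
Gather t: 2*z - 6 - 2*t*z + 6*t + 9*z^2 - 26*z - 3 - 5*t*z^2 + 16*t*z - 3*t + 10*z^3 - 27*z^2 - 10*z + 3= t*(-5*z^2 + 14*z + 3) + 10*z^3 - 18*z^2 - 34*z - 6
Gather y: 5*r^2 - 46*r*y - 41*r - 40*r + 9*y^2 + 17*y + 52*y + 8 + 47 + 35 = 5*r^2 - 81*r + 9*y^2 + y*(69 - 46*r) + 90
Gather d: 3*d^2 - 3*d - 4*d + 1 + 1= 3*d^2 - 7*d + 2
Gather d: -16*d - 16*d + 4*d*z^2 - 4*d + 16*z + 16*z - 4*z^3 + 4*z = d*(4*z^2 - 36) - 4*z^3 + 36*z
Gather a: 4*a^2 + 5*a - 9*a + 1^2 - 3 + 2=4*a^2 - 4*a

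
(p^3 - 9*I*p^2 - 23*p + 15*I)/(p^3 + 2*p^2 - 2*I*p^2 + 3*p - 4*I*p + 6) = (p^2 - 6*I*p - 5)/(p^2 + p*(2 + I) + 2*I)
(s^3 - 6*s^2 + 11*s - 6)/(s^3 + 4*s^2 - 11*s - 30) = (s^2 - 3*s + 2)/(s^2 + 7*s + 10)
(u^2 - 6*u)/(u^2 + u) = (u - 6)/(u + 1)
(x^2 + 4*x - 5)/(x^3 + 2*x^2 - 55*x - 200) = (x - 1)/(x^2 - 3*x - 40)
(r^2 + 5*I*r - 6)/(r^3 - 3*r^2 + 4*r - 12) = (r + 3*I)/(r^2 - r*(3 + 2*I) + 6*I)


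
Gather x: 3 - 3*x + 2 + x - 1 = 4 - 2*x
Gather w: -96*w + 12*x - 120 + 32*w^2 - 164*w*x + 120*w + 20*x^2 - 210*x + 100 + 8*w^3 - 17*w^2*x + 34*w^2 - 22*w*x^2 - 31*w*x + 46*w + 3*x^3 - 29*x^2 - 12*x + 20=8*w^3 + w^2*(66 - 17*x) + w*(-22*x^2 - 195*x + 70) + 3*x^3 - 9*x^2 - 210*x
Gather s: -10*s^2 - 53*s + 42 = -10*s^2 - 53*s + 42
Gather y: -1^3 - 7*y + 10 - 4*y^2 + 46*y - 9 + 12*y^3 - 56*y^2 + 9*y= 12*y^3 - 60*y^2 + 48*y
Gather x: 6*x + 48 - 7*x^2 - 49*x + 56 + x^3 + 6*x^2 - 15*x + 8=x^3 - x^2 - 58*x + 112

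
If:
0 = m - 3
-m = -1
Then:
No Solution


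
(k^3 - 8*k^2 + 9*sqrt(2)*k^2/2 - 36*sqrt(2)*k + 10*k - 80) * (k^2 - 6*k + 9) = k^5 - 14*k^4 + 9*sqrt(2)*k^4/2 - 63*sqrt(2)*k^3 + 67*k^3 - 212*k^2 + 513*sqrt(2)*k^2/2 - 324*sqrt(2)*k + 570*k - 720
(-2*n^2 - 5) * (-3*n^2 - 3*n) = 6*n^4 + 6*n^3 + 15*n^2 + 15*n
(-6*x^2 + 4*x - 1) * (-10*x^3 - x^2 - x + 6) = 60*x^5 - 34*x^4 + 12*x^3 - 39*x^2 + 25*x - 6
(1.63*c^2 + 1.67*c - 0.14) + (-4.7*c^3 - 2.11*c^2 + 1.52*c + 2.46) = -4.7*c^3 - 0.48*c^2 + 3.19*c + 2.32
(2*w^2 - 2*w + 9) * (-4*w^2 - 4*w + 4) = -8*w^4 - 20*w^2 - 44*w + 36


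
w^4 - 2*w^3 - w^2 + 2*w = w*(w - 2)*(w - 1)*(w + 1)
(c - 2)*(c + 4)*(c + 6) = c^3 + 8*c^2 + 4*c - 48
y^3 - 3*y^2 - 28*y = y*(y - 7)*(y + 4)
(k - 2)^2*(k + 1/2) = k^3 - 7*k^2/2 + 2*k + 2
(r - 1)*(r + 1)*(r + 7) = r^3 + 7*r^2 - r - 7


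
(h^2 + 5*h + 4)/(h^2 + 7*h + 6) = (h + 4)/(h + 6)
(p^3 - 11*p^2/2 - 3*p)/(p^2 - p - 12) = p*(-2*p^2 + 11*p + 6)/(2*(-p^2 + p + 12))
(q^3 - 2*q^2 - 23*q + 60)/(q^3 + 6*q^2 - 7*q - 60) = (q - 4)/(q + 4)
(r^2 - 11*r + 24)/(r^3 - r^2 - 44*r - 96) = (r - 3)/(r^2 + 7*r + 12)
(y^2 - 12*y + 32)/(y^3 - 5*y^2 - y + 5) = (y^2 - 12*y + 32)/(y^3 - 5*y^2 - y + 5)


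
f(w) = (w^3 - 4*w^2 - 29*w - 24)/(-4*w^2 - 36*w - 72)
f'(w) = (8*w + 36)*(w^3 - 4*w^2 - 29*w - 24)/(-4*w^2 - 36*w - 72)^2 + (3*w^2 - 8*w - 29)/(-4*w^2 - 36*w - 72) = (-w^2 - 12*w + 34)/(4*(w^2 + 12*w + 36))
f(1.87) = 0.56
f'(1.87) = 0.03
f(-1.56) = -0.30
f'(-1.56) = 0.64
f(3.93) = 0.51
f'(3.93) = -0.07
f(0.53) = 0.44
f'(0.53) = 0.16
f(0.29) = 0.40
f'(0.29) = 0.19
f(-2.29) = -0.89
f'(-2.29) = 1.02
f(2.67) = 0.56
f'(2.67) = -0.02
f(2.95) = 0.56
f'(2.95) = -0.03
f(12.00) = -0.72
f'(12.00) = -0.20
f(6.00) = 0.29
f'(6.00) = -0.13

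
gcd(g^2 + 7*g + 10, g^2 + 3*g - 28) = 1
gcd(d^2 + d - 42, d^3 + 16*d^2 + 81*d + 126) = d + 7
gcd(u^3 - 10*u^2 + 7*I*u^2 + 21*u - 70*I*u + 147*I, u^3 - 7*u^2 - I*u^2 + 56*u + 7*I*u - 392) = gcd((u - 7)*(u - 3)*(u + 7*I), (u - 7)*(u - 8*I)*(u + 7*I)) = u^2 + u*(-7 + 7*I) - 49*I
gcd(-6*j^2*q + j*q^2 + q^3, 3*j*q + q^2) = 3*j*q + q^2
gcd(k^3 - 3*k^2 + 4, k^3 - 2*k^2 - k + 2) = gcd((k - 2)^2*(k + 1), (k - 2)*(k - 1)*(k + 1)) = k^2 - k - 2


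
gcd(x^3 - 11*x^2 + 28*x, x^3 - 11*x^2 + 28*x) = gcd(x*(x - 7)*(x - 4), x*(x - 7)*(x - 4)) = x^3 - 11*x^2 + 28*x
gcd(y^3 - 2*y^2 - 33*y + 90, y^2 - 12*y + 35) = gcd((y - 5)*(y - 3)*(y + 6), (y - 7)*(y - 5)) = y - 5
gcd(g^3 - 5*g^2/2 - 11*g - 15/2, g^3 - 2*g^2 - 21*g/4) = g + 3/2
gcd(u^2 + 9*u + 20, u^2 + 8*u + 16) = u + 4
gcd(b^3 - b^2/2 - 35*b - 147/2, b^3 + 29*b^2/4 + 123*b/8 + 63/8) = b^2 + 13*b/2 + 21/2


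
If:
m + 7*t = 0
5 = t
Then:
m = -35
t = 5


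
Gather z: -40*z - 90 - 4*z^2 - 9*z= -4*z^2 - 49*z - 90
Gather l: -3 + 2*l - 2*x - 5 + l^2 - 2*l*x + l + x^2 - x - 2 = l^2 + l*(3 - 2*x) + x^2 - 3*x - 10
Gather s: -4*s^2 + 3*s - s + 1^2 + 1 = -4*s^2 + 2*s + 2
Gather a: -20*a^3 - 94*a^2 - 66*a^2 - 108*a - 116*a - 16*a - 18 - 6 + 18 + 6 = -20*a^3 - 160*a^2 - 240*a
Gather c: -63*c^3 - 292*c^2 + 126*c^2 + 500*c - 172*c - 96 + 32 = -63*c^3 - 166*c^2 + 328*c - 64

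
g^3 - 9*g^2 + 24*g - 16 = (g - 4)^2*(g - 1)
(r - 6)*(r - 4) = r^2 - 10*r + 24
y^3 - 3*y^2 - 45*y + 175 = (y - 5)^2*(y + 7)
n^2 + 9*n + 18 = (n + 3)*(n + 6)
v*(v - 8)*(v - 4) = v^3 - 12*v^2 + 32*v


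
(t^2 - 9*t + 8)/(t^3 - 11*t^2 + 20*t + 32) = (t - 1)/(t^2 - 3*t - 4)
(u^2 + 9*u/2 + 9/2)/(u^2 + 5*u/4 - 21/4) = 2*(2*u + 3)/(4*u - 7)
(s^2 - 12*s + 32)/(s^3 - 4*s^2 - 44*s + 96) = (s - 4)/(s^2 + 4*s - 12)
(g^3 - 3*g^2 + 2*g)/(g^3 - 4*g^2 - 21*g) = (-g^2 + 3*g - 2)/(-g^2 + 4*g + 21)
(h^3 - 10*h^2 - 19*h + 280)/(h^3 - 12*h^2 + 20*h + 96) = (h^2 - 2*h - 35)/(h^2 - 4*h - 12)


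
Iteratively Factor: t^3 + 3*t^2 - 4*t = (t + 4)*(t^2 - t) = t*(t + 4)*(t - 1)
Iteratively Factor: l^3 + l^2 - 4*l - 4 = (l - 2)*(l^2 + 3*l + 2) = (l - 2)*(l + 1)*(l + 2)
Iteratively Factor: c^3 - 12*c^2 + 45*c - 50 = (c - 5)*(c^2 - 7*c + 10) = (c - 5)^2*(c - 2)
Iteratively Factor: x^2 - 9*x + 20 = (x - 4)*(x - 5)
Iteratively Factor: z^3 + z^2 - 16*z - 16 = (z - 4)*(z^2 + 5*z + 4) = (z - 4)*(z + 4)*(z + 1)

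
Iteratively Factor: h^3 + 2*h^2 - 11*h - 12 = (h + 1)*(h^2 + h - 12) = (h - 3)*(h + 1)*(h + 4)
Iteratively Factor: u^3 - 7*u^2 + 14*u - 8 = (u - 2)*(u^2 - 5*u + 4) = (u - 4)*(u - 2)*(u - 1)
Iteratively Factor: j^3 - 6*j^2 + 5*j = (j - 5)*(j^2 - j) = j*(j - 5)*(j - 1)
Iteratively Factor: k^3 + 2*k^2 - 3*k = (k + 3)*(k^2 - k) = k*(k + 3)*(k - 1)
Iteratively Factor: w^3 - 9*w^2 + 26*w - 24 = (w - 2)*(w^2 - 7*w + 12) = (w - 4)*(w - 2)*(w - 3)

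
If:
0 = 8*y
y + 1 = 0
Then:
No Solution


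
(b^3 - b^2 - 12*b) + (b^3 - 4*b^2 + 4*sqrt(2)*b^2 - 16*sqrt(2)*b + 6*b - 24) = 2*b^3 - 5*b^2 + 4*sqrt(2)*b^2 - 16*sqrt(2)*b - 6*b - 24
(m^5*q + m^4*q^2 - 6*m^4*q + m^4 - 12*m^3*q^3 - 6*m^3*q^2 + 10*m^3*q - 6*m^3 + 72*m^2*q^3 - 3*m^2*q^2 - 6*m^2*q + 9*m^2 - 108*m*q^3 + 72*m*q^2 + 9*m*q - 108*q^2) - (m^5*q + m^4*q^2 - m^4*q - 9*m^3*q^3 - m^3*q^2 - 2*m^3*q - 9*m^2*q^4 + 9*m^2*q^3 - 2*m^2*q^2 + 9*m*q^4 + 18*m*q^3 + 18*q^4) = -5*m^4*q + m^4 - 3*m^3*q^3 - 5*m^3*q^2 + 12*m^3*q - 6*m^3 + 9*m^2*q^4 + 63*m^2*q^3 - m^2*q^2 - 6*m^2*q + 9*m^2 - 9*m*q^4 - 126*m*q^3 + 72*m*q^2 + 9*m*q - 18*q^4 - 108*q^2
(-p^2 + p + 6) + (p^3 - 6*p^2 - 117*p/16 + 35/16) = p^3 - 7*p^2 - 101*p/16 + 131/16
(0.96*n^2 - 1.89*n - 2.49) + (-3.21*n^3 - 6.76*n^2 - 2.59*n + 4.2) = -3.21*n^3 - 5.8*n^2 - 4.48*n + 1.71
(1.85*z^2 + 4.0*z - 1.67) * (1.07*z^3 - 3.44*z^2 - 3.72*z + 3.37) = 1.9795*z^5 - 2.084*z^4 - 22.4289*z^3 - 2.9007*z^2 + 19.6924*z - 5.6279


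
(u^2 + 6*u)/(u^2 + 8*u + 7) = u*(u + 6)/(u^2 + 8*u + 7)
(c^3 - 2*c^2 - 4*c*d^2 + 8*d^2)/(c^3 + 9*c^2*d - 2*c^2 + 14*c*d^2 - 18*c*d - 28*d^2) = (c - 2*d)/(c + 7*d)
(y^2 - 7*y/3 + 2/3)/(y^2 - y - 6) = (-y^2 + 7*y/3 - 2/3)/(-y^2 + y + 6)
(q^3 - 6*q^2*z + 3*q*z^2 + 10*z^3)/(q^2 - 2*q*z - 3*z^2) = (-q^2 + 7*q*z - 10*z^2)/(-q + 3*z)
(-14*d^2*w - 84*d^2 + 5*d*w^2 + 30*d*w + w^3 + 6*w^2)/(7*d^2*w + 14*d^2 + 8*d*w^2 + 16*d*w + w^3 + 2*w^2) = (-2*d*w - 12*d + w^2 + 6*w)/(d*w + 2*d + w^2 + 2*w)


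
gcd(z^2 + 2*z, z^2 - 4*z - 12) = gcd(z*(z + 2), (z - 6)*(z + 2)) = z + 2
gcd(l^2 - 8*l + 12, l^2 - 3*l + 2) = l - 2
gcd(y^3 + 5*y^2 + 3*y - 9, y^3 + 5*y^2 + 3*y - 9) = y^3 + 5*y^2 + 3*y - 9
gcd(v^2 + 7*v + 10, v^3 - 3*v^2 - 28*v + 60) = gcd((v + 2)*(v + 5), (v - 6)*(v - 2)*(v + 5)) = v + 5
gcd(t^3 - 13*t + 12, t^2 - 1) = t - 1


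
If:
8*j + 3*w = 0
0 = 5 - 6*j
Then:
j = 5/6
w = -20/9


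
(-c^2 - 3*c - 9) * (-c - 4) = c^3 + 7*c^2 + 21*c + 36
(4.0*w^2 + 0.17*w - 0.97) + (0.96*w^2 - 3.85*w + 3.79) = 4.96*w^2 - 3.68*w + 2.82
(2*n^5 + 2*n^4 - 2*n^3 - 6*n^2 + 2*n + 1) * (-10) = -20*n^5 - 20*n^4 + 20*n^3 + 60*n^2 - 20*n - 10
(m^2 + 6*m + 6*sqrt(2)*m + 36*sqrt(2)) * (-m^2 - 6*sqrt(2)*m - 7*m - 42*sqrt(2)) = -m^4 - 12*sqrt(2)*m^3 - 13*m^3 - 156*sqrt(2)*m^2 - 114*m^2 - 936*m - 504*sqrt(2)*m - 3024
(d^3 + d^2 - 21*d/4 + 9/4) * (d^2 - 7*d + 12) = d^5 - 6*d^4 - d^3/4 + 51*d^2 - 315*d/4 + 27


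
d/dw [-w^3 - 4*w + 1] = -3*w^2 - 4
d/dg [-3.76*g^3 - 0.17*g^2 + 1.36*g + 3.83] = -11.28*g^2 - 0.34*g + 1.36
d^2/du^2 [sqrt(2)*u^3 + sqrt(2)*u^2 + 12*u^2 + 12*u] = 6*sqrt(2)*u + 2*sqrt(2) + 24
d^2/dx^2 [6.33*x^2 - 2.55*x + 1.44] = 12.6600000000000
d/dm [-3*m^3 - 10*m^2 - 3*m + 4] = -9*m^2 - 20*m - 3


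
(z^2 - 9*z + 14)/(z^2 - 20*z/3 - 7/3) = 3*(z - 2)/(3*z + 1)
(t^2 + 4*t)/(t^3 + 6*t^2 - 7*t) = (t + 4)/(t^2 + 6*t - 7)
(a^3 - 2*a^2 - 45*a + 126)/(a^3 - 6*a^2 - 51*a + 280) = (a^2 - 9*a + 18)/(a^2 - 13*a + 40)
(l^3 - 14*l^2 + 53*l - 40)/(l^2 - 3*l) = (l^3 - 14*l^2 + 53*l - 40)/(l*(l - 3))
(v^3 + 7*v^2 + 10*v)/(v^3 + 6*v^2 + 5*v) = (v + 2)/(v + 1)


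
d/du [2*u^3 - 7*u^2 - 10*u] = 6*u^2 - 14*u - 10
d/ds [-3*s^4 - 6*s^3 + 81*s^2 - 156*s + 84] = -12*s^3 - 18*s^2 + 162*s - 156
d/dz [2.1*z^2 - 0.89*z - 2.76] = 4.2*z - 0.89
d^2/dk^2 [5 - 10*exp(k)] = -10*exp(k)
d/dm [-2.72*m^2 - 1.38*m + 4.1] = -5.44*m - 1.38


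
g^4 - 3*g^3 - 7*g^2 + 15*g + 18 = (g - 3)^2*(g + 1)*(g + 2)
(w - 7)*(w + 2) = w^2 - 5*w - 14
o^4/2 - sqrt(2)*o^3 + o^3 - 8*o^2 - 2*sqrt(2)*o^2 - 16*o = o*(o/2 + sqrt(2))*(o + 2)*(o - 4*sqrt(2))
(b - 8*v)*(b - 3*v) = b^2 - 11*b*v + 24*v^2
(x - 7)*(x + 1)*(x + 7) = x^3 + x^2 - 49*x - 49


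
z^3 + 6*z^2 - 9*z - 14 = (z - 2)*(z + 1)*(z + 7)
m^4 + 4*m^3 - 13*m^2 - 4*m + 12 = (m - 2)*(m - 1)*(m + 1)*(m + 6)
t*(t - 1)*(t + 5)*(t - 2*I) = t^4 + 4*t^3 - 2*I*t^3 - 5*t^2 - 8*I*t^2 + 10*I*t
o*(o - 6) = o^2 - 6*o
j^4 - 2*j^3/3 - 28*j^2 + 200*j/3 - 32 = (j - 4)*(j - 2)*(j - 2/3)*(j + 6)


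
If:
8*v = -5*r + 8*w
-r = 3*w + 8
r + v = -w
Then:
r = -128/7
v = 104/7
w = 24/7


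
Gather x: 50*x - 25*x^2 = -25*x^2 + 50*x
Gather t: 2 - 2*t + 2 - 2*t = 4 - 4*t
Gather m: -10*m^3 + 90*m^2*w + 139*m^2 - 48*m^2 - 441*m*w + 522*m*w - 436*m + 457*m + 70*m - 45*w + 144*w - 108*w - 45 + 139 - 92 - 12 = -10*m^3 + m^2*(90*w + 91) + m*(81*w + 91) - 9*w - 10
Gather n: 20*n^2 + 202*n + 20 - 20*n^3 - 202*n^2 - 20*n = -20*n^3 - 182*n^2 + 182*n + 20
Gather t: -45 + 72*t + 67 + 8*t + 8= 80*t + 30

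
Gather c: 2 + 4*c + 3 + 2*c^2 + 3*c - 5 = 2*c^2 + 7*c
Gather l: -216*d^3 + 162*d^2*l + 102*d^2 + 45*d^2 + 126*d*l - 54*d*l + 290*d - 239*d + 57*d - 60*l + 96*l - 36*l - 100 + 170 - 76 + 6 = -216*d^3 + 147*d^2 + 108*d + l*(162*d^2 + 72*d)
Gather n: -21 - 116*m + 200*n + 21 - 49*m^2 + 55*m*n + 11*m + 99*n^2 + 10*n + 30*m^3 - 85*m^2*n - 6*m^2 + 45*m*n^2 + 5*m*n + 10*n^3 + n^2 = 30*m^3 - 55*m^2 - 105*m + 10*n^3 + n^2*(45*m + 100) + n*(-85*m^2 + 60*m + 210)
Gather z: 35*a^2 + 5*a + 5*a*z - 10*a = 35*a^2 + 5*a*z - 5*a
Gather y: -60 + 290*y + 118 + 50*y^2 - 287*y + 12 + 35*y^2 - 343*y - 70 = 85*y^2 - 340*y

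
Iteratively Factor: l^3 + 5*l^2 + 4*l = (l + 4)*(l^2 + l) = l*(l + 4)*(l + 1)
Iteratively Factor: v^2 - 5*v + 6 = (v - 3)*(v - 2)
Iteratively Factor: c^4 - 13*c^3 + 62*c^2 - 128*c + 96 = (c - 4)*(c^3 - 9*c^2 + 26*c - 24) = (c - 4)*(c - 3)*(c^2 - 6*c + 8) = (c - 4)^2*(c - 3)*(c - 2)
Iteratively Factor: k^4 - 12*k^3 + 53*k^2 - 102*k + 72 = (k - 2)*(k^3 - 10*k^2 + 33*k - 36) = (k - 4)*(k - 2)*(k^2 - 6*k + 9) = (k - 4)*(k - 3)*(k - 2)*(k - 3)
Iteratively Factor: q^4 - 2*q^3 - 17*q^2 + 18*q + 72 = (q - 4)*(q^3 + 2*q^2 - 9*q - 18) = (q - 4)*(q - 3)*(q^2 + 5*q + 6) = (q - 4)*(q - 3)*(q + 2)*(q + 3)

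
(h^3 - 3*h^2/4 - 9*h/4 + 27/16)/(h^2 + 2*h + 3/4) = (8*h^2 - 18*h + 9)/(4*(2*h + 1))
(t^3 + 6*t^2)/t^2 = t + 6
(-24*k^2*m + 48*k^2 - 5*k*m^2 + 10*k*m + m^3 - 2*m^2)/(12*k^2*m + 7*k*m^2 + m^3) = (-8*k*m + 16*k + m^2 - 2*m)/(m*(4*k + m))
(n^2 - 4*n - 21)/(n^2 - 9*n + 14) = (n + 3)/(n - 2)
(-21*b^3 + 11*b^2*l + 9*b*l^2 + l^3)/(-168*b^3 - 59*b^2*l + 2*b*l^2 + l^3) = (b - l)/(8*b - l)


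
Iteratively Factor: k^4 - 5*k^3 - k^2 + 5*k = (k - 5)*(k^3 - k) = (k - 5)*(k + 1)*(k^2 - k) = k*(k - 5)*(k + 1)*(k - 1)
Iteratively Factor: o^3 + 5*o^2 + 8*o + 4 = (o + 2)*(o^2 + 3*o + 2) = (o + 1)*(o + 2)*(o + 2)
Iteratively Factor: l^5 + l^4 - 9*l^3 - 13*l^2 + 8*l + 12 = (l + 2)*(l^4 - l^3 - 7*l^2 + l + 6) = (l + 1)*(l + 2)*(l^3 - 2*l^2 - 5*l + 6) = (l - 1)*(l + 1)*(l + 2)*(l^2 - l - 6) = (l - 3)*(l - 1)*(l + 1)*(l + 2)*(l + 2)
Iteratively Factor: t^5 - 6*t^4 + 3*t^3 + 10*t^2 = (t - 5)*(t^4 - t^3 - 2*t^2) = (t - 5)*(t + 1)*(t^3 - 2*t^2) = (t - 5)*(t - 2)*(t + 1)*(t^2) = t*(t - 5)*(t - 2)*(t + 1)*(t)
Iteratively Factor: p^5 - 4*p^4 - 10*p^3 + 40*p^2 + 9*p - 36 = (p + 1)*(p^4 - 5*p^3 - 5*p^2 + 45*p - 36) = (p - 1)*(p + 1)*(p^3 - 4*p^2 - 9*p + 36) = (p - 4)*(p - 1)*(p + 1)*(p^2 - 9) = (p - 4)*(p - 3)*(p - 1)*(p + 1)*(p + 3)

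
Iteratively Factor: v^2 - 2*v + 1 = (v - 1)*(v - 1)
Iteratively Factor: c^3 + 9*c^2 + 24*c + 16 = (c + 4)*(c^2 + 5*c + 4) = (c + 4)^2*(c + 1)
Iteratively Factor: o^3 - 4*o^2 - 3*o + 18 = (o - 3)*(o^2 - o - 6) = (o - 3)*(o + 2)*(o - 3)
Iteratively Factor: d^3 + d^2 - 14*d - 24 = (d + 2)*(d^2 - d - 12) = (d - 4)*(d + 2)*(d + 3)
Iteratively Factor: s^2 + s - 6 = (s + 3)*(s - 2)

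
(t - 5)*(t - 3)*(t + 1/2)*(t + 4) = t^4 - 7*t^3/2 - 19*t^2 + 103*t/2 + 30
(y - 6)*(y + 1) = y^2 - 5*y - 6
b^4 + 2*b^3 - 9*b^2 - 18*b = b*(b - 3)*(b + 2)*(b + 3)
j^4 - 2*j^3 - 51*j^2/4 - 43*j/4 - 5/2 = (j - 5)*(j + 1/2)^2*(j + 2)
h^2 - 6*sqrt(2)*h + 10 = (h - 5*sqrt(2))*(h - sqrt(2))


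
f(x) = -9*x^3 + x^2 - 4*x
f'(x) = -27*x^2 + 2*x - 4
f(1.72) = -49.72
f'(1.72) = -80.44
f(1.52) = -35.38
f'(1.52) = -63.34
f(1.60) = -40.70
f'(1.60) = -69.92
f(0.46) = -2.50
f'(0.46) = -8.79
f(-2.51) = 158.66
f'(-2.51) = -179.12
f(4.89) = -1048.02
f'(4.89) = -639.85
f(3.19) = -294.74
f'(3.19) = -272.37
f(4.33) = -729.22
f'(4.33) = -501.56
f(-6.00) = 2004.00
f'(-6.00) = -988.00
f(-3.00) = 264.00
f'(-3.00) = -253.00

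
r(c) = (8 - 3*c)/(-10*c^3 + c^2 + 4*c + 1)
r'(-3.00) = 0.05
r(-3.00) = 0.06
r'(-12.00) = 0.00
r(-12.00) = 0.00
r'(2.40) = 0.03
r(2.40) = -0.01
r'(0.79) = 3478.10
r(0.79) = -38.49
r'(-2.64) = 0.09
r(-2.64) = 0.09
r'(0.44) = -0.02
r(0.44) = 3.18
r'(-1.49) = 0.79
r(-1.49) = 0.41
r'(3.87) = 0.00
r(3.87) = 0.01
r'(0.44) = -0.02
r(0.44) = 3.18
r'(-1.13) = 2.56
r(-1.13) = 0.93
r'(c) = (8 - 3*c)*(30*c^2 - 2*c - 4)/(-10*c^3 + c^2 + 4*c + 1)^2 - 3/(-10*c^3 + c^2 + 4*c + 1) = (30*c^3 - 3*c^2 - 12*c + 2*(3*c - 8)*(-15*c^2 + c + 2) - 3)/(-10*c^3 + c^2 + 4*c + 1)^2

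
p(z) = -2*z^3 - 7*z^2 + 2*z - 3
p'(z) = -6*z^2 - 14*z + 2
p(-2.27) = -20.22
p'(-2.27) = 2.86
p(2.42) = -67.50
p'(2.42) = -67.02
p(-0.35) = -4.47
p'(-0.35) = 6.16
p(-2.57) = -20.43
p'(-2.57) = -1.65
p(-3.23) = -15.09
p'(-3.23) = -15.38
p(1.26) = -15.59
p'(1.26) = -25.17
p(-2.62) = -20.32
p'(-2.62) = -2.51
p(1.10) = -11.93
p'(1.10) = -20.66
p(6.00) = -675.00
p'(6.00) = -298.00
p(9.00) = -2010.00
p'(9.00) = -610.00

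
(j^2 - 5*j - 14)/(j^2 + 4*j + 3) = (j^2 - 5*j - 14)/(j^2 + 4*j + 3)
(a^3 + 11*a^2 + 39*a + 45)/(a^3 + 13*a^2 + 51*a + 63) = (a + 5)/(a + 7)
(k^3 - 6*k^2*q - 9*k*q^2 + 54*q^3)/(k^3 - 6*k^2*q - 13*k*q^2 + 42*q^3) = (k^2 - 9*k*q + 18*q^2)/(k^2 - 9*k*q + 14*q^2)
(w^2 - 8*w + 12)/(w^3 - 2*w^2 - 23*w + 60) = (w^2 - 8*w + 12)/(w^3 - 2*w^2 - 23*w + 60)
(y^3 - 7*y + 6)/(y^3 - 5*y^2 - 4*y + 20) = (y^2 + 2*y - 3)/(y^2 - 3*y - 10)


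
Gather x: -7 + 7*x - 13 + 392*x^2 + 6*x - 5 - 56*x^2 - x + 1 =336*x^2 + 12*x - 24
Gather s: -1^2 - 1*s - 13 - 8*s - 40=-9*s - 54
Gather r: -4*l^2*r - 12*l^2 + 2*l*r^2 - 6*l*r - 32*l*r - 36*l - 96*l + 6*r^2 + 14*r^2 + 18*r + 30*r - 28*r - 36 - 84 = -12*l^2 - 132*l + r^2*(2*l + 20) + r*(-4*l^2 - 38*l + 20) - 120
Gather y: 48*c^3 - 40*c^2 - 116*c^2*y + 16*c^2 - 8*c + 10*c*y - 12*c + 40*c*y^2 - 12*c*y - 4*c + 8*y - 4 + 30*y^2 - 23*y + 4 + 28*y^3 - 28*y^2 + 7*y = 48*c^3 - 24*c^2 - 24*c + 28*y^3 + y^2*(40*c + 2) + y*(-116*c^2 - 2*c - 8)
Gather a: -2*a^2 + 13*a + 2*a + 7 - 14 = -2*a^2 + 15*a - 7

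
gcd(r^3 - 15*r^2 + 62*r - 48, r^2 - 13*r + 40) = r - 8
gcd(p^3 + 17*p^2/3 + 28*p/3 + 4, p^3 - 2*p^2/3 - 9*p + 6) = p + 3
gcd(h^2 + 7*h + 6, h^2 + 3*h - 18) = h + 6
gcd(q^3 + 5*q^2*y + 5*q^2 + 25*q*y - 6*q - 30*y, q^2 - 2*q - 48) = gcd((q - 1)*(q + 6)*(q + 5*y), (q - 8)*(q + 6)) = q + 6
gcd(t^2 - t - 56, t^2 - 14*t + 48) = t - 8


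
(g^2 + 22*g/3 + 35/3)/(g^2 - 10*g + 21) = (3*g^2 + 22*g + 35)/(3*(g^2 - 10*g + 21))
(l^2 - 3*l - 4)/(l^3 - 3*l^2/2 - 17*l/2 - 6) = 2/(2*l + 3)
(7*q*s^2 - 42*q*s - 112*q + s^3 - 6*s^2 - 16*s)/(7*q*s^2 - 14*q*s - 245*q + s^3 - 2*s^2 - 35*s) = (s^2 - 6*s - 16)/(s^2 - 2*s - 35)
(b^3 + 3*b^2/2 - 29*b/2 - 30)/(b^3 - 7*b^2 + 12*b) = (2*b^2 + 11*b + 15)/(2*b*(b - 3))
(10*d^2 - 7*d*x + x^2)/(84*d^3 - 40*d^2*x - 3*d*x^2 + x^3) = (-5*d + x)/(-42*d^2 - d*x + x^2)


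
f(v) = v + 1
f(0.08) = 1.08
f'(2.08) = 1.00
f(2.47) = 3.47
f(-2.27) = -1.27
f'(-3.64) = 1.00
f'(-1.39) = 1.00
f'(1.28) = 1.00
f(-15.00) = -14.00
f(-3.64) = -2.64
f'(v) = 1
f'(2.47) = 1.00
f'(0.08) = 1.00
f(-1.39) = -0.39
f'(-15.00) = 1.00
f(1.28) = 2.28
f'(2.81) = 1.00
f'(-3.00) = 1.00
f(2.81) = 3.81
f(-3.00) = -2.00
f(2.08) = 3.08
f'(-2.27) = 1.00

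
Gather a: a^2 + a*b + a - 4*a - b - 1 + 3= a^2 + a*(b - 3) - b + 2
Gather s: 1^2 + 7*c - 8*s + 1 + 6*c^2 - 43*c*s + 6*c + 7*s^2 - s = 6*c^2 + 13*c + 7*s^2 + s*(-43*c - 9) + 2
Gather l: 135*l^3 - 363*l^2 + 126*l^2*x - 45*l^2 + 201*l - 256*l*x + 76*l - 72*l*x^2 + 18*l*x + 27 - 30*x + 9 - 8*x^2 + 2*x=135*l^3 + l^2*(126*x - 408) + l*(-72*x^2 - 238*x + 277) - 8*x^2 - 28*x + 36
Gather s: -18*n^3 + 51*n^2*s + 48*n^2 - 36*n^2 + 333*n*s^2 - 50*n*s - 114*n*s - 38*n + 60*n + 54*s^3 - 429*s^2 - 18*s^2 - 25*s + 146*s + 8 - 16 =-18*n^3 + 12*n^2 + 22*n + 54*s^3 + s^2*(333*n - 447) + s*(51*n^2 - 164*n + 121) - 8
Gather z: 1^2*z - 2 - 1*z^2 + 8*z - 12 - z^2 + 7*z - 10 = -2*z^2 + 16*z - 24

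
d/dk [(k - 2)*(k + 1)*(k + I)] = 3*k^2 + 2*k*(-1 + I) - 2 - I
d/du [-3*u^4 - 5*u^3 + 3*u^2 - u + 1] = -12*u^3 - 15*u^2 + 6*u - 1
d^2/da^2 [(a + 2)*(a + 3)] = 2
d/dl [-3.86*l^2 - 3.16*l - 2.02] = -7.72*l - 3.16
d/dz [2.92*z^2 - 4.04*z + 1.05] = 5.84*z - 4.04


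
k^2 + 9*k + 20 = (k + 4)*(k + 5)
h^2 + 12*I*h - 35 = (h + 5*I)*(h + 7*I)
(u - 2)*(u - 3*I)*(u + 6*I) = u^3 - 2*u^2 + 3*I*u^2 + 18*u - 6*I*u - 36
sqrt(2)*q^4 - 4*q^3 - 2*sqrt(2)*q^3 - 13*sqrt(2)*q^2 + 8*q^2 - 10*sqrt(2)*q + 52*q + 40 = (q - 5)*(q + 2)*(q - 2*sqrt(2))*(sqrt(2)*q + sqrt(2))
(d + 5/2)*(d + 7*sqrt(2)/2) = d^2 + 5*d/2 + 7*sqrt(2)*d/2 + 35*sqrt(2)/4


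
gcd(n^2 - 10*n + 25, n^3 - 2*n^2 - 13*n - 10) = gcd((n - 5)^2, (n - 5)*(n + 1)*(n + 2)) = n - 5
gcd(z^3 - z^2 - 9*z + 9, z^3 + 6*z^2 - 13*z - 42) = z - 3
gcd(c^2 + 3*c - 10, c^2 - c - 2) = c - 2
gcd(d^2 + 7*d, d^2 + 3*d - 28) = d + 7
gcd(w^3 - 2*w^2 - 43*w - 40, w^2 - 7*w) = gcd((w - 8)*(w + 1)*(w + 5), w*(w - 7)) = 1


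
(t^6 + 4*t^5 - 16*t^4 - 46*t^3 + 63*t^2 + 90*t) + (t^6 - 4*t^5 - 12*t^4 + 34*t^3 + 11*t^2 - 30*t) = 2*t^6 - 28*t^4 - 12*t^3 + 74*t^2 + 60*t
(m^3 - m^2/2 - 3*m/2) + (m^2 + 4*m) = m^3 + m^2/2 + 5*m/2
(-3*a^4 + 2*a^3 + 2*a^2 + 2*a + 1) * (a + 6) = -3*a^5 - 16*a^4 + 14*a^3 + 14*a^2 + 13*a + 6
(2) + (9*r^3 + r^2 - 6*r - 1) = 9*r^3 + r^2 - 6*r + 1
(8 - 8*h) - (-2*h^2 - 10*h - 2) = 2*h^2 + 2*h + 10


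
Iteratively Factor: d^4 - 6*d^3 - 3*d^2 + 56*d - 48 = (d - 1)*(d^3 - 5*d^2 - 8*d + 48) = (d - 1)*(d + 3)*(d^2 - 8*d + 16) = (d - 4)*(d - 1)*(d + 3)*(d - 4)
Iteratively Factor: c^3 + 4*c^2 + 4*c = (c + 2)*(c^2 + 2*c) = c*(c + 2)*(c + 2)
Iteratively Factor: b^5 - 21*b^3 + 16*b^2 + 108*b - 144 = (b - 2)*(b^4 + 2*b^3 - 17*b^2 - 18*b + 72) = (b - 2)^2*(b^3 + 4*b^2 - 9*b - 36) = (b - 2)^2*(b + 3)*(b^2 + b - 12) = (b - 3)*(b - 2)^2*(b + 3)*(b + 4)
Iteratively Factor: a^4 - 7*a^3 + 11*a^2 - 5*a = (a - 1)*(a^3 - 6*a^2 + 5*a) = (a - 1)^2*(a^2 - 5*a) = a*(a - 1)^2*(a - 5)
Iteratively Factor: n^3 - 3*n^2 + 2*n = (n)*(n^2 - 3*n + 2) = n*(n - 1)*(n - 2)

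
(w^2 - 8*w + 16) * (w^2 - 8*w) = w^4 - 16*w^3 + 80*w^2 - 128*w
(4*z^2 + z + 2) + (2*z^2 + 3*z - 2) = 6*z^2 + 4*z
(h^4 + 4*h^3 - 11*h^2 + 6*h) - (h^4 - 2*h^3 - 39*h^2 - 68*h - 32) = 6*h^3 + 28*h^2 + 74*h + 32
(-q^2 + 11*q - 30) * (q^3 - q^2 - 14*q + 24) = -q^5 + 12*q^4 - 27*q^3 - 148*q^2 + 684*q - 720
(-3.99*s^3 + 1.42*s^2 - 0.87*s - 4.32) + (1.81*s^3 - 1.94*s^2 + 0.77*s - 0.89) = -2.18*s^3 - 0.52*s^2 - 0.1*s - 5.21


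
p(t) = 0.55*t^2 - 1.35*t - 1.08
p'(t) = 1.1*t - 1.35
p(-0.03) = -1.04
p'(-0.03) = -1.38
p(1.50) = -1.87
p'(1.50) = 0.30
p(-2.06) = 4.03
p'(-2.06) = -3.62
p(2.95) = -0.28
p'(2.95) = 1.90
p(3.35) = 0.57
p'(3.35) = 2.34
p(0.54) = -1.65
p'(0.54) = -0.76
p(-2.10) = 4.18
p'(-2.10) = -3.66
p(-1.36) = 1.77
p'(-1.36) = -2.85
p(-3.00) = 7.92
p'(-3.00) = -4.65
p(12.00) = 61.92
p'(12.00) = 11.85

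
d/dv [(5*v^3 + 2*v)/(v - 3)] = (10*v^3 - 45*v^2 - 6)/(v^2 - 6*v + 9)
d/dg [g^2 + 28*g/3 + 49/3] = 2*g + 28/3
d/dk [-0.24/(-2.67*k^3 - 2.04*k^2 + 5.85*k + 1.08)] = (-1.9224*k^2 - 0.9792*k + 1.404)/(2.67*k^3 + 2.04*k^2 - 5.85*k - 1.08)^2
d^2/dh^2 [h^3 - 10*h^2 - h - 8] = 6*h - 20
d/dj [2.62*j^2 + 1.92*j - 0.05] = 5.24*j + 1.92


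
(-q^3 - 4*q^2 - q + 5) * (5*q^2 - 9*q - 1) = -5*q^5 - 11*q^4 + 32*q^3 + 38*q^2 - 44*q - 5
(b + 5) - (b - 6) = 11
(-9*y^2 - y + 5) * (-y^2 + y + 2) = 9*y^4 - 8*y^3 - 24*y^2 + 3*y + 10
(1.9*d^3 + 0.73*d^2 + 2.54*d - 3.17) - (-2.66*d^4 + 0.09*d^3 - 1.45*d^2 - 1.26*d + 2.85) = 2.66*d^4 + 1.81*d^3 + 2.18*d^2 + 3.8*d - 6.02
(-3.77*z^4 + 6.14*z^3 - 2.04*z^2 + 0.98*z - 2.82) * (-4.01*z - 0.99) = 15.1177*z^5 - 20.8891*z^4 + 2.1018*z^3 - 1.9102*z^2 + 10.338*z + 2.7918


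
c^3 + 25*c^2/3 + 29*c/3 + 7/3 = (c + 1/3)*(c + 1)*(c + 7)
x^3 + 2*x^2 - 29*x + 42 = (x - 3)*(x - 2)*(x + 7)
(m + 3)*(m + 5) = m^2 + 8*m + 15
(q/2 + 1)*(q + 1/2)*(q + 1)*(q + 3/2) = q^4/2 + 5*q^3/2 + 35*q^2/8 + 25*q/8 + 3/4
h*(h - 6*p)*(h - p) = h^3 - 7*h^2*p + 6*h*p^2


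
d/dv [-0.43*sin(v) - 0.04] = -0.43*cos(v)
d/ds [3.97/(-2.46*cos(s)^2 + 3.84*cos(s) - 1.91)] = (15.2448 - 19.5324*cos(s))*sin(s)/(2.46*cos(s)^2 - 3.84*cos(s) + 1.91)^2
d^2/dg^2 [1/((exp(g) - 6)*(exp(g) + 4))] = (4*exp(3*g) - 6*exp(2*g) + 100*exp(g) - 48)*exp(g)/(exp(6*g) - 6*exp(5*g) - 60*exp(4*g) + 280*exp(3*g) + 1440*exp(2*g) - 3456*exp(g) - 13824)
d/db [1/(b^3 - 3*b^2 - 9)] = 3*b*(2 - b)/(-b^3 + 3*b^2 + 9)^2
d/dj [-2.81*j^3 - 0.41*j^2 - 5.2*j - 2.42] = -8.43*j^2 - 0.82*j - 5.2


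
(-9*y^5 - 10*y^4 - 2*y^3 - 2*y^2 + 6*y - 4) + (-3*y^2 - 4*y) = -9*y^5 - 10*y^4 - 2*y^3 - 5*y^2 + 2*y - 4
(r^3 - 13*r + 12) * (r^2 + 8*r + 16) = r^5 + 8*r^4 + 3*r^3 - 92*r^2 - 112*r + 192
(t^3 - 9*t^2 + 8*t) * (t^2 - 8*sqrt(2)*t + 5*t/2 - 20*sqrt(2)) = t^5 - 8*sqrt(2)*t^4 - 13*t^4/2 - 29*t^3/2 + 52*sqrt(2)*t^3 + 20*t^2 + 116*sqrt(2)*t^2 - 160*sqrt(2)*t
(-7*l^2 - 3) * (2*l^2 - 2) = -14*l^4 + 8*l^2 + 6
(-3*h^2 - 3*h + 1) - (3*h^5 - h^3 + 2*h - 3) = -3*h^5 + h^3 - 3*h^2 - 5*h + 4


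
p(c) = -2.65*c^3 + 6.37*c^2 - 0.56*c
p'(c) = -7.95*c^2 + 12.74*c - 0.56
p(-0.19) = 0.35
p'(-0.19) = -3.27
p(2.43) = -1.77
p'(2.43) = -16.55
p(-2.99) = 129.46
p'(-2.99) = -109.73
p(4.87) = -157.73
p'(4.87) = -127.07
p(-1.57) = 26.84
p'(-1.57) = -40.16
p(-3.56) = 202.29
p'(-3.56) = -146.67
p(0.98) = 3.07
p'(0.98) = 4.29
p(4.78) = -146.55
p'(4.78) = -121.31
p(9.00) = -1420.92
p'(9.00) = -529.85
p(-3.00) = 130.56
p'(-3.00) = -110.33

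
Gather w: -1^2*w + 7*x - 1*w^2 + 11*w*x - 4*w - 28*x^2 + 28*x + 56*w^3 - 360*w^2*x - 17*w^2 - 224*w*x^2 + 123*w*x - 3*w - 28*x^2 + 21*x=56*w^3 + w^2*(-360*x - 18) + w*(-224*x^2 + 134*x - 8) - 56*x^2 + 56*x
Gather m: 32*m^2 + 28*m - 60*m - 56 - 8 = 32*m^2 - 32*m - 64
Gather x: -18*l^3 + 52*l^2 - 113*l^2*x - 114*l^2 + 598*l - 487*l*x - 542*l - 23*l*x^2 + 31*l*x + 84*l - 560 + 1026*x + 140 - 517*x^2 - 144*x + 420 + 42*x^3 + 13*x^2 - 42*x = -18*l^3 - 62*l^2 + 140*l + 42*x^3 + x^2*(-23*l - 504) + x*(-113*l^2 - 456*l + 840)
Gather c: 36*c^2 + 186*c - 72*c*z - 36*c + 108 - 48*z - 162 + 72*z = 36*c^2 + c*(150 - 72*z) + 24*z - 54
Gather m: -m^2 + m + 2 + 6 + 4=-m^2 + m + 12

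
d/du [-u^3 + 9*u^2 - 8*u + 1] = -3*u^2 + 18*u - 8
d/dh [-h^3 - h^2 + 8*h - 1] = -3*h^2 - 2*h + 8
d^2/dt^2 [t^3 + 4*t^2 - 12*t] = 6*t + 8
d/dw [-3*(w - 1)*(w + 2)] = -6*w - 3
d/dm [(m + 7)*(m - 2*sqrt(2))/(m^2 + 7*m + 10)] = (-(m + 7)*(m - 2*sqrt(2))*(2*m + 7) + (2*m - 2*sqrt(2) + 7)*(m^2 + 7*m + 10))/(m^2 + 7*m + 10)^2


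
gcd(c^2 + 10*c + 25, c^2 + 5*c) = c + 5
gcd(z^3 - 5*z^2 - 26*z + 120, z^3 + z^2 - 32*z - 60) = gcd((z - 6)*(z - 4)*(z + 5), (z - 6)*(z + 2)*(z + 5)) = z^2 - z - 30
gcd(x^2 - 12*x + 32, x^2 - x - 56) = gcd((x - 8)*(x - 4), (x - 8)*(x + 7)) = x - 8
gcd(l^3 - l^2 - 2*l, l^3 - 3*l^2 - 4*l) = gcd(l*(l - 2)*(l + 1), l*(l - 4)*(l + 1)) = l^2 + l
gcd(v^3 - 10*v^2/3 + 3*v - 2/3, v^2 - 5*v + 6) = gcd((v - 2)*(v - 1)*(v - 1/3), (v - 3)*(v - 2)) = v - 2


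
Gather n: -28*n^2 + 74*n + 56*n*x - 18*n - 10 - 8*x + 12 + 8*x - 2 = -28*n^2 + n*(56*x + 56)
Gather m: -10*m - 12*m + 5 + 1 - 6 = -22*m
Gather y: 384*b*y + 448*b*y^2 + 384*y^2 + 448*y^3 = 384*b*y + 448*y^3 + y^2*(448*b + 384)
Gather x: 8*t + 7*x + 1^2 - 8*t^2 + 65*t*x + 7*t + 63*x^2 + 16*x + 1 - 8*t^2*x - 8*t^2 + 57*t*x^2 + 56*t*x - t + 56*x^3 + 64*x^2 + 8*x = -16*t^2 + 14*t + 56*x^3 + x^2*(57*t + 127) + x*(-8*t^2 + 121*t + 31) + 2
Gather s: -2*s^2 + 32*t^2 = -2*s^2 + 32*t^2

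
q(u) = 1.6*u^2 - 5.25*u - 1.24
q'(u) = 3.2*u - 5.25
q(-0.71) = 3.29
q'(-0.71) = -7.52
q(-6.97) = 113.08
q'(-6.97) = -27.55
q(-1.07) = 6.21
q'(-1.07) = -8.67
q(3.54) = 0.23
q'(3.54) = 6.08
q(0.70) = -4.13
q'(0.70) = -3.01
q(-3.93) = 44.10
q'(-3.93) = -17.83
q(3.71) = 1.31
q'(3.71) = 6.62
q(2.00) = -5.34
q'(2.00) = 1.15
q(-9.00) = 175.61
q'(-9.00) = -34.05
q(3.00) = -2.59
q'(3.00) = 4.35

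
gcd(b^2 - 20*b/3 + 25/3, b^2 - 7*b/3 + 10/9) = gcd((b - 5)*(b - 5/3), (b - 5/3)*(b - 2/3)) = b - 5/3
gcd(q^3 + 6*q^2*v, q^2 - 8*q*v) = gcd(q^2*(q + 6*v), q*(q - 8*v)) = q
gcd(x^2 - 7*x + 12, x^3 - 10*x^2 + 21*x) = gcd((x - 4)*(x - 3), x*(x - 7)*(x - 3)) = x - 3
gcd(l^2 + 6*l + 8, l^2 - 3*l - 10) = l + 2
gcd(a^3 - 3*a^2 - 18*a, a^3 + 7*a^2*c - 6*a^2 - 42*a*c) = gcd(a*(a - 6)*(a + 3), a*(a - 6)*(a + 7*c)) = a^2 - 6*a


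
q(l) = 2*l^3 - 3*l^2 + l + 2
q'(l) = 6*l^2 - 6*l + 1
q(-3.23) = -99.93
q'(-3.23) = 82.98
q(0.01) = 2.01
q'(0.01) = 0.94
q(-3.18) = -95.83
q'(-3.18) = 80.75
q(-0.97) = -3.62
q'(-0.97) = 12.47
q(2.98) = 31.27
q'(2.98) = 36.40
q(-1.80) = -21.18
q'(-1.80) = 31.24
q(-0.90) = -2.79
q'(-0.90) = 11.26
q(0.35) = 2.07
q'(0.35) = -0.36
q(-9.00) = -1708.00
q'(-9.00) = 541.00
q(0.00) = 2.00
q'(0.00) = 1.00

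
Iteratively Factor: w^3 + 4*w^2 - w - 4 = (w - 1)*(w^2 + 5*w + 4) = (w - 1)*(w + 1)*(w + 4)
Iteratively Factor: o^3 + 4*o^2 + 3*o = (o)*(o^2 + 4*o + 3) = o*(o + 1)*(o + 3)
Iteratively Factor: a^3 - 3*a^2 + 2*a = (a - 1)*(a^2 - 2*a) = (a - 2)*(a - 1)*(a)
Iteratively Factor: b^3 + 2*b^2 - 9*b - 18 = (b + 2)*(b^2 - 9) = (b + 2)*(b + 3)*(b - 3)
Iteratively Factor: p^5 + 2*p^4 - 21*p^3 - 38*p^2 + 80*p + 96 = (p + 1)*(p^4 + p^3 - 22*p^2 - 16*p + 96) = (p - 4)*(p + 1)*(p^3 + 5*p^2 - 2*p - 24) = (p - 4)*(p + 1)*(p + 3)*(p^2 + 2*p - 8) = (p - 4)*(p + 1)*(p + 3)*(p + 4)*(p - 2)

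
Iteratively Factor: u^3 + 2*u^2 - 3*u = (u + 3)*(u^2 - u) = (u - 1)*(u + 3)*(u)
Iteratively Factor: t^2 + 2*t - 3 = (t - 1)*(t + 3)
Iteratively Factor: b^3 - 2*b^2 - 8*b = (b)*(b^2 - 2*b - 8) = b*(b - 4)*(b + 2)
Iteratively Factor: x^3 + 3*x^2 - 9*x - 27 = (x + 3)*(x^2 - 9) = (x - 3)*(x + 3)*(x + 3)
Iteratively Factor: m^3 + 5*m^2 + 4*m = (m + 4)*(m^2 + m) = m*(m + 4)*(m + 1)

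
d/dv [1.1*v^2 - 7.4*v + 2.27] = 2.2*v - 7.4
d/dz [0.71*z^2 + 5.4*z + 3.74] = 1.42*z + 5.4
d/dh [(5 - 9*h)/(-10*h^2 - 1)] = (-90*h^2 + 100*h + 9)/(100*h^4 + 20*h^2 + 1)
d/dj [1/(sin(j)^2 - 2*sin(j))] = 2*(1 - sin(j))*cos(j)/((sin(j) - 2)^2*sin(j)^2)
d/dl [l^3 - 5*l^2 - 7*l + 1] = 3*l^2 - 10*l - 7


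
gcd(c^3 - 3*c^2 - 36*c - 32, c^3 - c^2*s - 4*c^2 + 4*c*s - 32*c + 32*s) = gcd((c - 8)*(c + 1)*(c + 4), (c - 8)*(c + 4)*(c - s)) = c^2 - 4*c - 32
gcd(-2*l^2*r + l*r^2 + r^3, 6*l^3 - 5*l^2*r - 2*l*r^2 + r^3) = -2*l^2 + l*r + r^2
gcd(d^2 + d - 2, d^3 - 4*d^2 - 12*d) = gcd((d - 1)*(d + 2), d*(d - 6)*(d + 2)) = d + 2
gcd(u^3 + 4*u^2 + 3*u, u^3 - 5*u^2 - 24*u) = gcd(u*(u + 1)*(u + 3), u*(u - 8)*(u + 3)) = u^2 + 3*u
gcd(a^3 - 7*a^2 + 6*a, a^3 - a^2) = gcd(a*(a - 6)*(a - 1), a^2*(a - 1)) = a^2 - a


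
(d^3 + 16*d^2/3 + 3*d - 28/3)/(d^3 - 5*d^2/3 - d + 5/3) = (3*d^2 + 19*d + 28)/(3*d^2 - 2*d - 5)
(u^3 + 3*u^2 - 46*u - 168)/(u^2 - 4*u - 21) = (u^2 + 10*u + 24)/(u + 3)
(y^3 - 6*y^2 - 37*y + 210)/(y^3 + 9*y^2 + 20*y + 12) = (y^2 - 12*y + 35)/(y^2 + 3*y + 2)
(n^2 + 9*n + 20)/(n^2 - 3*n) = (n^2 + 9*n + 20)/(n*(n - 3))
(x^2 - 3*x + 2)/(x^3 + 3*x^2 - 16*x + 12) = 1/(x + 6)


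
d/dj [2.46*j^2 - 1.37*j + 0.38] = 4.92*j - 1.37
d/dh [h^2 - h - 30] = 2*h - 1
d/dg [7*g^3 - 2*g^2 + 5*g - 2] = 21*g^2 - 4*g + 5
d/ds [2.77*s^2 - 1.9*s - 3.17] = 5.54*s - 1.9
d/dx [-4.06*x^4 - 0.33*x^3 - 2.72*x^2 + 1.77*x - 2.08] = -16.24*x^3 - 0.99*x^2 - 5.44*x + 1.77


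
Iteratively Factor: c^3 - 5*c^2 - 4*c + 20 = (c - 2)*(c^2 - 3*c - 10) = (c - 5)*(c - 2)*(c + 2)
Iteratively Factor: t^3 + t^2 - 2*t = (t + 2)*(t^2 - t) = t*(t + 2)*(t - 1)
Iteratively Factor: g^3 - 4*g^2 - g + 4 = (g + 1)*(g^2 - 5*g + 4) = (g - 4)*(g + 1)*(g - 1)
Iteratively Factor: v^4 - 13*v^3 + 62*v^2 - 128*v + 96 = (v - 3)*(v^3 - 10*v^2 + 32*v - 32) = (v - 4)*(v - 3)*(v^2 - 6*v + 8) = (v - 4)*(v - 3)*(v - 2)*(v - 4)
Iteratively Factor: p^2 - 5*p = (p - 5)*(p)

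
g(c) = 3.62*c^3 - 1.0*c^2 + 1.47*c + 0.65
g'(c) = 10.86*c^2 - 2.0*c + 1.47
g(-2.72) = -83.59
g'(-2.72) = 87.26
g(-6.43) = -1012.52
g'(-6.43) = 463.34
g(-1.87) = -29.27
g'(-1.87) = 43.19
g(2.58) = 59.95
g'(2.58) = 68.60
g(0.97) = 4.44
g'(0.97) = 9.75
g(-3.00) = -110.50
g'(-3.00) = 105.21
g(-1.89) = -30.14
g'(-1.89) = 44.04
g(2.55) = 57.92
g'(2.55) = 66.99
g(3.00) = 93.80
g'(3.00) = 93.21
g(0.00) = 0.65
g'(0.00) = 1.47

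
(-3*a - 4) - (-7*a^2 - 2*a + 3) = 7*a^2 - a - 7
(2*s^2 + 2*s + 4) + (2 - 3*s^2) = -s^2 + 2*s + 6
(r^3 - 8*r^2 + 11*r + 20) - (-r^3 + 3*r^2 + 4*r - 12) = 2*r^3 - 11*r^2 + 7*r + 32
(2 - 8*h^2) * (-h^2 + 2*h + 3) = 8*h^4 - 16*h^3 - 26*h^2 + 4*h + 6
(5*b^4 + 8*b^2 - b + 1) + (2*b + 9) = 5*b^4 + 8*b^2 + b + 10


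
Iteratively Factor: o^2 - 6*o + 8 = (o - 4)*(o - 2)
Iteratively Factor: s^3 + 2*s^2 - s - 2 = (s + 1)*(s^2 + s - 2) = (s + 1)*(s + 2)*(s - 1)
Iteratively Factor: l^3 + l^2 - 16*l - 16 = (l - 4)*(l^2 + 5*l + 4) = (l - 4)*(l + 4)*(l + 1)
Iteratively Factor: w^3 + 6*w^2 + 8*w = (w + 4)*(w^2 + 2*w) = (w + 2)*(w + 4)*(w)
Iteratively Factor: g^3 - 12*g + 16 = (g + 4)*(g^2 - 4*g + 4) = (g - 2)*(g + 4)*(g - 2)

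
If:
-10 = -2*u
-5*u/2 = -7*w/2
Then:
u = 5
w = 25/7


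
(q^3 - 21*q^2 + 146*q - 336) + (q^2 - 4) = q^3 - 20*q^2 + 146*q - 340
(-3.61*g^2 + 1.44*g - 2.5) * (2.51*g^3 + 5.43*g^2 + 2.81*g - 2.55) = -9.0611*g^5 - 15.9879*g^4 - 8.5999*g^3 - 0.3231*g^2 - 10.697*g + 6.375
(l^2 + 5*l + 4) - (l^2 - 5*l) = 10*l + 4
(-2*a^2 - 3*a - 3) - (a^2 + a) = -3*a^2 - 4*a - 3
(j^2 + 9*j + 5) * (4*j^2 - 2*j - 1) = 4*j^4 + 34*j^3 + j^2 - 19*j - 5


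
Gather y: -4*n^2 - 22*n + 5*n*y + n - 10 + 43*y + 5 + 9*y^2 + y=-4*n^2 - 21*n + 9*y^2 + y*(5*n + 44) - 5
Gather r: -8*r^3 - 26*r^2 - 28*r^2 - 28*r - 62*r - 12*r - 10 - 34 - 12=-8*r^3 - 54*r^2 - 102*r - 56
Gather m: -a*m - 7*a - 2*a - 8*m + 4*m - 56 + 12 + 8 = -9*a + m*(-a - 4) - 36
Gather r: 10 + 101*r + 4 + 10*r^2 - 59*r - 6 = 10*r^2 + 42*r + 8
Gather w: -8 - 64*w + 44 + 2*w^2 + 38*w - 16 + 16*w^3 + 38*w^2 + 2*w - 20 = 16*w^3 + 40*w^2 - 24*w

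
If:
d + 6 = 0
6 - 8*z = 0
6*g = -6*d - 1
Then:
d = -6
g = 35/6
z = 3/4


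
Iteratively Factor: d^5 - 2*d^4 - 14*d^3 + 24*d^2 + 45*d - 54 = (d + 3)*(d^4 - 5*d^3 + d^2 + 21*d - 18) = (d - 1)*(d + 3)*(d^3 - 4*d^2 - 3*d + 18) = (d - 1)*(d + 2)*(d + 3)*(d^2 - 6*d + 9) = (d - 3)*(d - 1)*(d + 2)*(d + 3)*(d - 3)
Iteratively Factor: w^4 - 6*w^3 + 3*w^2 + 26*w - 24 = (w - 4)*(w^3 - 2*w^2 - 5*w + 6) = (w - 4)*(w - 3)*(w^2 + w - 2) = (w - 4)*(w - 3)*(w - 1)*(w + 2)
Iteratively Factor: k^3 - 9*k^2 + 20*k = (k - 4)*(k^2 - 5*k) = k*(k - 4)*(k - 5)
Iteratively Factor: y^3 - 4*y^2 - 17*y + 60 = (y - 3)*(y^2 - y - 20) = (y - 3)*(y + 4)*(y - 5)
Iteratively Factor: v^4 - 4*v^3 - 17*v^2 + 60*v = (v)*(v^3 - 4*v^2 - 17*v + 60) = v*(v - 3)*(v^2 - v - 20) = v*(v - 3)*(v + 4)*(v - 5)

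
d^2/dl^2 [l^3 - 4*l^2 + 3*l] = 6*l - 8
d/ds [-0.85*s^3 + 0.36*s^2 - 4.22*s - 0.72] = -2.55*s^2 + 0.72*s - 4.22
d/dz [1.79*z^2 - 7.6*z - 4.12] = 3.58*z - 7.6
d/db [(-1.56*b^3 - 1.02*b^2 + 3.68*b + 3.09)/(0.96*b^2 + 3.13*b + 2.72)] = (-1.4976*b^4 - 9.7656*b^3 - 19.455*b^2 - 11.4816*b + 0.337900000000001)/(0.9216*b^4 + 6.0096*b^3 + 15.0193*b^2 + 17.0272*b + 7.3984)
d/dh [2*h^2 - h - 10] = 4*h - 1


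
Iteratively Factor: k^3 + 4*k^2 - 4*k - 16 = (k - 2)*(k^2 + 6*k + 8) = (k - 2)*(k + 2)*(k + 4)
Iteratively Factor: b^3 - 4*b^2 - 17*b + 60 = (b - 3)*(b^2 - b - 20) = (b - 5)*(b - 3)*(b + 4)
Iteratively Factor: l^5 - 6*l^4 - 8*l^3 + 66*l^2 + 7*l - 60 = (l - 4)*(l^4 - 2*l^3 - 16*l^2 + 2*l + 15) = (l - 4)*(l + 3)*(l^3 - 5*l^2 - l + 5) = (l - 4)*(l - 1)*(l + 3)*(l^2 - 4*l - 5) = (l - 5)*(l - 4)*(l - 1)*(l + 3)*(l + 1)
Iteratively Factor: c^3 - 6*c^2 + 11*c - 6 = (c - 2)*(c^2 - 4*c + 3) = (c - 3)*(c - 2)*(c - 1)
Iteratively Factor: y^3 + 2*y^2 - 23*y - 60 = (y + 4)*(y^2 - 2*y - 15) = (y + 3)*(y + 4)*(y - 5)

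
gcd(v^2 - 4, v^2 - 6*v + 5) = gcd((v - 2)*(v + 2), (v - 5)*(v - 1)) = 1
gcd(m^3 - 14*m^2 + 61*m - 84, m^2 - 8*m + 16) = m - 4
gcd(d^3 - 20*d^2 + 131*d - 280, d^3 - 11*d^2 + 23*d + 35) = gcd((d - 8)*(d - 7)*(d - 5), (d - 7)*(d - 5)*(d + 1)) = d^2 - 12*d + 35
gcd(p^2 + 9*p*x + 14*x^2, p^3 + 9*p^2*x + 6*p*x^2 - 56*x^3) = p + 7*x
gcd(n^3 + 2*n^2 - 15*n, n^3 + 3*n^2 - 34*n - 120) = n + 5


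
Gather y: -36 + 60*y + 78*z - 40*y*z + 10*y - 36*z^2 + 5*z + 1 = y*(70 - 40*z) - 36*z^2 + 83*z - 35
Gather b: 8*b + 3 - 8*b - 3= 0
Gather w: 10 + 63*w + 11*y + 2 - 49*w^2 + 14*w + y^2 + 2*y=-49*w^2 + 77*w + y^2 + 13*y + 12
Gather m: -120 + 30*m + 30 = 30*m - 90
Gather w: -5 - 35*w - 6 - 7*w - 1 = -42*w - 12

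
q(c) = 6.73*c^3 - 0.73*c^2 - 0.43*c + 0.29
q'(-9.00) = 1648.10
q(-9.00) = -4961.14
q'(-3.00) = 185.66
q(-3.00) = -186.70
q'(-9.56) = 1858.76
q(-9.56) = -5942.47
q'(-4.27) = 373.93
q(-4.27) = -535.14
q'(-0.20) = 0.67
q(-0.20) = 0.29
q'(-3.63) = 270.91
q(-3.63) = -329.68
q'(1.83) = 64.51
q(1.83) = 38.30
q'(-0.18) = 0.49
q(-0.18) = 0.30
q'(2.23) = 96.72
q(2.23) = 70.33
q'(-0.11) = -0.03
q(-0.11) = 0.32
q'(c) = 20.19*c^2 - 1.46*c - 0.43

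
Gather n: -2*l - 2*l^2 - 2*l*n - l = -2*l^2 - 2*l*n - 3*l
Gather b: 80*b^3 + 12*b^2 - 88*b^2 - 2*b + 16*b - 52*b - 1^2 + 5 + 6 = 80*b^3 - 76*b^2 - 38*b + 10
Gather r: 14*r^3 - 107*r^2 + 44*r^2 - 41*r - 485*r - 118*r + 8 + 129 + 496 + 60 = 14*r^3 - 63*r^2 - 644*r + 693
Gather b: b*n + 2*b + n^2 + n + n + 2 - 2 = b*(n + 2) + n^2 + 2*n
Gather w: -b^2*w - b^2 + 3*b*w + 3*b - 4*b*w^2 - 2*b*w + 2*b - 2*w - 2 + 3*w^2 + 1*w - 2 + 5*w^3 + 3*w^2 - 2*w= -b^2 + 5*b + 5*w^3 + w^2*(6 - 4*b) + w*(-b^2 + b - 3) - 4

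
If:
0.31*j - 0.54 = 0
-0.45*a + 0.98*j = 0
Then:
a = 3.79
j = 1.74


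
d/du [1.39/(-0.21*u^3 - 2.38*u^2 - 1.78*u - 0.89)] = (0.8757*u^2 + 6.6164*u + 2.4742)/(0.21*u^3 + 2.38*u^2 + 1.78*u + 0.89)^2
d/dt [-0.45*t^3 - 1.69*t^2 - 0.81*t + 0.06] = -1.35*t^2 - 3.38*t - 0.81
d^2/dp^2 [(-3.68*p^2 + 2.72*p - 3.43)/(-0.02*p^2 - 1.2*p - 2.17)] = (-0.178816*p^3 - 0.950040000000005*p^2 + 1.20220799999999*p + 58.40394)/(8.0e-6*p^6 + 0.00144*p^5 + 0.089004*p^4 + 2.04048*p^3 + 9.656934*p^2 + 16.95204*p + 10.218313)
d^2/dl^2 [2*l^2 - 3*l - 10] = 4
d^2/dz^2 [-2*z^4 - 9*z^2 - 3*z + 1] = -24*z^2 - 18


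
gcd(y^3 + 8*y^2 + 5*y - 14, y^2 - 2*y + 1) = y - 1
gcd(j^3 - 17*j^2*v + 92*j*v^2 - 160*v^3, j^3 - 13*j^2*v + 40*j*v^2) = j^2 - 13*j*v + 40*v^2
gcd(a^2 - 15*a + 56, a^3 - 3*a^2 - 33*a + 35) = a - 7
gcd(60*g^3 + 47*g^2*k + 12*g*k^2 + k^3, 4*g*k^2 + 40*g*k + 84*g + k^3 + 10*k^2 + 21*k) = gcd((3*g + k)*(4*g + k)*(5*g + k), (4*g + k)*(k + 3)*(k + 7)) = 4*g + k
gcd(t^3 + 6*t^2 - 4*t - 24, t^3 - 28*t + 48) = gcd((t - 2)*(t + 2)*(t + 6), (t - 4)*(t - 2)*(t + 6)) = t^2 + 4*t - 12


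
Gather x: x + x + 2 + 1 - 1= 2*x + 2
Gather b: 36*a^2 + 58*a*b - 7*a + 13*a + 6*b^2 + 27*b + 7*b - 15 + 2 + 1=36*a^2 + 6*a + 6*b^2 + b*(58*a + 34) - 12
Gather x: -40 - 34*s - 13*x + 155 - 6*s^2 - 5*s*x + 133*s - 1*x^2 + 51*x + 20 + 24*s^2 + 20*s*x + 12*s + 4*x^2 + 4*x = 18*s^2 + 111*s + 3*x^2 + x*(15*s + 42) + 135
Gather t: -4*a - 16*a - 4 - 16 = -20*a - 20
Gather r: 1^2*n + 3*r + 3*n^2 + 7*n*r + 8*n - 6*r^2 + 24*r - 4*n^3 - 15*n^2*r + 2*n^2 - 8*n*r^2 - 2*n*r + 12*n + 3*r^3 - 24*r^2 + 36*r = -4*n^3 + 5*n^2 + 21*n + 3*r^3 + r^2*(-8*n - 30) + r*(-15*n^2 + 5*n + 63)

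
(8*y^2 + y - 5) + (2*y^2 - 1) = 10*y^2 + y - 6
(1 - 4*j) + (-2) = -4*j - 1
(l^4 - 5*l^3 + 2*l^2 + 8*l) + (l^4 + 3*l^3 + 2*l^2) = 2*l^4 - 2*l^3 + 4*l^2 + 8*l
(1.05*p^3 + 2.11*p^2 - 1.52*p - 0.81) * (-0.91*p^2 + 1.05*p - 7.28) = -0.9555*p^5 - 0.8176*p^4 - 4.0453*p^3 - 16.2197*p^2 + 10.2151*p + 5.8968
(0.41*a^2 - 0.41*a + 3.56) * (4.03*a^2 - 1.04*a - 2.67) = 1.6523*a^4 - 2.0787*a^3 + 13.6785*a^2 - 2.6077*a - 9.5052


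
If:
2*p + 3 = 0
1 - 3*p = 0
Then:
No Solution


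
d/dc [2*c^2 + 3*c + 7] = 4*c + 3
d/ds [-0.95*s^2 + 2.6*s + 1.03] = 2.6 - 1.9*s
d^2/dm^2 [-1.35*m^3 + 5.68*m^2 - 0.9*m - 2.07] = 11.36 - 8.1*m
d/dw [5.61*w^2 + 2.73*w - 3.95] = 11.22*w + 2.73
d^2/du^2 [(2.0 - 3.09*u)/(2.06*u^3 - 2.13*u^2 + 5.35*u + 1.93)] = (-78.676344*u^5 + 183.196212*u^4 - 100.337862*u^3 + 334.117464*u^2 - 260.671686*u + 194.74519)/(8.741816*u^9 - 27.116604*u^8 + 96.147822*u^7 - 125.941533*u^6 + 198.893571*u^5 - 29.005944*u^4 + 44.190367*u^3 + 141.922164*u^2 + 59.784645*u + 7.189057)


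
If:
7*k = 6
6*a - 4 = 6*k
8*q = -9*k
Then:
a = 32/21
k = 6/7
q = -27/28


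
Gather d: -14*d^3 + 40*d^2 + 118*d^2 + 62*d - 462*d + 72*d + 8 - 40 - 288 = -14*d^3 + 158*d^2 - 328*d - 320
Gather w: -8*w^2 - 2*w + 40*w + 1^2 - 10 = -8*w^2 + 38*w - 9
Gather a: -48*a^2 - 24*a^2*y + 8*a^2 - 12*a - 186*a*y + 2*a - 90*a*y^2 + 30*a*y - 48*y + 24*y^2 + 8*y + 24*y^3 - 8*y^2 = a^2*(-24*y - 40) + a*(-90*y^2 - 156*y - 10) + 24*y^3 + 16*y^2 - 40*y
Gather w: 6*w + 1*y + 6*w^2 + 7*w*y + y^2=6*w^2 + w*(7*y + 6) + y^2 + y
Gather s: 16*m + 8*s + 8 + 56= 16*m + 8*s + 64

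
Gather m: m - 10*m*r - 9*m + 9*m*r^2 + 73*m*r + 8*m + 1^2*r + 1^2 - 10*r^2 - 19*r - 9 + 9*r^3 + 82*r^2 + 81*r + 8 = m*(9*r^2 + 63*r) + 9*r^3 + 72*r^2 + 63*r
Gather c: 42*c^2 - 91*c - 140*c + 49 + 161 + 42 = 42*c^2 - 231*c + 252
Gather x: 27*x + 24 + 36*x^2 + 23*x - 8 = 36*x^2 + 50*x + 16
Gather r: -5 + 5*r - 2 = 5*r - 7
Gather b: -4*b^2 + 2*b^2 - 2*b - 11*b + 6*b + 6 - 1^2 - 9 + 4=-2*b^2 - 7*b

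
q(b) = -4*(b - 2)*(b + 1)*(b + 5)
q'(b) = -4*(b - 2)*(b + 1) - 4*(b - 2)*(b + 5) - 4*(b + 1)*(b + 5) = -12*b^2 - 32*b + 28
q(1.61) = 26.91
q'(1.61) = -54.63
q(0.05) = 41.36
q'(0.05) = 26.37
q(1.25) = 42.19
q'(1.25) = -30.75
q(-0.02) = 39.43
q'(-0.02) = 28.64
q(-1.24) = -11.70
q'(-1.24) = 49.23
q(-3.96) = -73.39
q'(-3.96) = -33.46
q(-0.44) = 24.92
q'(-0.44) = 39.76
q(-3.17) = -82.12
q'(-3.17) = 8.85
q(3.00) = -128.00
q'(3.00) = -176.00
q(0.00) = 40.00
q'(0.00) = 28.00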